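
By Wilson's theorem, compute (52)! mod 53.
By Wilson's theorem, (52)! ≡ -1 ≡ 52 mod 53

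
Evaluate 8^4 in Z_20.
8^{4} = 4096 ≡ 16 mod 20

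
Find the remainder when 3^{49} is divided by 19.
By Fermat: 3^{18} ≡ 1 mod 19. 49 = 2×18 + 13. So 3^{49} ≡ 3^{13} ≡ 14 mod 19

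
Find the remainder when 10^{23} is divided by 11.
By Fermat: 10^{10} ≡ 1 mod 11. 23 = 2×10 + 3. So 10^{23} ≡ 10^{3} ≡ 10 mod 11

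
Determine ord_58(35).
Powers of 35 mod 58: 35^1≡35, 35^2≡7, 35^3≡13, 35^4≡49, 35^5≡33, 35^6≡53, 35^7≡57, 35^8≡23, 35^9≡51, 35^10≡45, 35^11≡9, 35^12≡25, 35^13≡5, 35^14≡1. So the order of 35 is 14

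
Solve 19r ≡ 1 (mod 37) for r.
Since 37 is prime, by Fermat 19^(-1) ≡ 19^{35} ≡ 2 (mod 37). Verify: 19 × 2 = 38 ≡ 1 (mod 37)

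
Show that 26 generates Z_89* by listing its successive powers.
26^1, 26^2, ..., 26^{88} mod 89: [26, 53, 43, 50, 54, 69, 14, 8, 30, 68, 77, 44, 76, 18, 23, 64, 62, 10, 82, 85, 74, 55, 6, 67, 51, 80, 33, 57, 58, 84, 48, 2, 52, 17, 86, 11, 19, 49, 28, 16, 60, 47, 65, 88, 63, 36, 46, 39, 35, 20, 75, 81, 59, 21, 12, 45, 13, 71, 66, 25, 27, 79, 7, 4, 15, 34, 83, 22, 38, 9, 56, 32, 31, 5, 41, 87, 37, 72, 3, 78, 70, 40, 61, 73, 29, 42, 24, 1]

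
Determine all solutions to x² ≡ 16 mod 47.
The square roots of 16 mod 47 are 4 and 43. Verify: 4² = 16 ≡ 16 mod 47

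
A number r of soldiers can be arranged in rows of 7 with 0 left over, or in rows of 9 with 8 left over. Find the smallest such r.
M = 7 × 9 = 63. M₁ = 9, y₁ ≡ 4 (mod 7). M₂ = 7, y₂ ≡ 4 (mod 9). r = 0×9×4 + 8×7×4 ≡ 35 (mod 63)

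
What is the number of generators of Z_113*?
Number of primitive roots mod 113 = φ(p-1) = φ(112) = 48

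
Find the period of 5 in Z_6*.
Powers of 5 mod 6: 5^1≡5, 5^2≡1. Order = 2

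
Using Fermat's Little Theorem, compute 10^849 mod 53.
By Fermat: 10^{52} ≡ 1 mod 53. 849 ≡ 17 mod 52. So 10^{849} ≡ 10^{17} ≡ 36 mod 53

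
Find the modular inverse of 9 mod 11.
Since 11 is prime, by Fermat 9^(-1) ≡ 9^{9} ≡ 5 mod 11. Verify: 9 × 5 = 45 ≡ 1 mod 11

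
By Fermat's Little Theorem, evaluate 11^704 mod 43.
By Fermat: 11^{42} ≡ 1 (mod 43). 704 ≡ 32 (mod 42). So 11^{704} ≡ 11^{32} ≡ 21 (mod 43)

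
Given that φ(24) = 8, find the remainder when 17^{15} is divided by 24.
By Euler: 17^{8} ≡ 1 (mod 24) since gcd(17, 24) = 1. 15 = 1×8 + 7. So 17^{15} ≡ 17^{7} ≡ 17 (mod 24)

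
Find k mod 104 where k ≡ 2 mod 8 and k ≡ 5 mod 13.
M = 8 × 13 = 104. M₁ = 13, y₁ ≡ 5 mod 8. M₂ = 8, y₂ ≡ 5 mod 13. k = 2×13×5 + 5×8×5 ≡ 18 mod 104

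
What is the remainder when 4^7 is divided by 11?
By repeated squaring mod 11: 4^{1}≡4, 4^{2}≡5, 4^{4}≡3. Then 4^{7} = 4^{4+2+1} ≡ 3 × 5 × 4 ≡ 5 mod 11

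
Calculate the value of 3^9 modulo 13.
By repeated squaring mod 13: 3^{1}≡3, 3^{2}≡9, 3^{4}≡3, 3^{8}≡9. Then 3^{9} = 3^{8+1} ≡ 9 × 3 ≡ 1 mod 13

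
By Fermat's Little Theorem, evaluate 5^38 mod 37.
By Fermat: 5^{36} ≡ 1 mod 37. So 5^{38} = 5^{36} · 5^{2} ≡ 5^{2} ≡ 25 mod 37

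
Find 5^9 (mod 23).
By repeated squaring (mod 23): 5^{1}≡5, 5^{2}≡2, 5^{4}≡4, 5^{8}≡16. Then 5^{9} = 5^{8+1} ≡ 16 × 5 ≡ 11 (mod 23)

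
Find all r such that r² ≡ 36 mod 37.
The square roots of 36 mod 37 are 6 and 31. Verify: 6² = 36 ≡ 36 mod 37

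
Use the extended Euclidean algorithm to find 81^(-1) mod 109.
Extended GCD: 81(35) + 109(-26) = 1. So 81^(-1) ≡ 35 mod 109. Verify: 81 × 35 = 2835 ≡ 1 mod 109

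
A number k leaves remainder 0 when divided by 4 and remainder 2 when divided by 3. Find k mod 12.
M = 4 × 3 = 12. M₁ = 3, y₁ ≡ 3 mod 4. M₂ = 4, y₂ ≡ 1 mod 3. k = 0×3×3 + 2×4×1 ≡ 8 mod 12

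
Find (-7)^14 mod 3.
Using Fermat: (-7)^{2} ≡ 1 mod 3. 14 ≡ 0 mod 2. So (-7)^{14} ≡ (-7)^{0} ≡ 1 mod 3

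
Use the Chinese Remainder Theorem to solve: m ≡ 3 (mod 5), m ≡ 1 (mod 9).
M = 5 × 9 = 45. M₁ = 9, y₁ ≡ 4 (mod 5). M₂ = 5, y₂ ≡ 2 (mod 9). m = 3×9×4 + 1×5×2 ≡ 28 (mod 45)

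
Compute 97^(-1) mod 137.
Since 137 is prime, by Fermat 97^(-1) ≡ 97^{135} ≡ 113 mod 137. Verify: 97 × 113 = 10961 ≡ 1 mod 137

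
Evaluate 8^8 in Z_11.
By repeated squaring mod 11: 8^{1}≡8, 8^{2}≡9, 8^{4}≡4, 8^{8}≡5. So 8^{8} ≡ 5 mod 11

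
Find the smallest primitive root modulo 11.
g = 2. Powers: [2, 4, 8, 5, 10, 9, 7, ...] generates all 10 non-zero residues.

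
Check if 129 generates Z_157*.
129^{4} ≡ 1 mod 157 and 4 < 156, so ord_157(129) = 4 ≠ 156 and 129 is not a primitive root.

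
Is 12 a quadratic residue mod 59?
By Euler's criterion: 12^{29} ≡ 1 mod 59. Since this equals 1, 12 is a QR.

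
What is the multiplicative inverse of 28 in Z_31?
Since 31 is prime, by Fermat 28^(-1) ≡ 28^{29} ≡ 10 (mod 31). Verify: 28 × 10 = 280 ≡ 1 (mod 31)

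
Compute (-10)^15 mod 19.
By repeated squaring (mod 19): (-10)^{1}≡9, (-10)^{2}≡5, (-10)^{4}≡6, (-10)^{8}≡17. Then (-10)^{15} = (-10)^{8+4+2+1} ≡ 17 × 6 × 5 × 9 ≡ 11 (mod 19)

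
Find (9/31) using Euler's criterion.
(9/31) = 9^{15} mod 31 = 1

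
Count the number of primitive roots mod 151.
There are φ(151-1) = φ(150) = 40 primitive roots modulo 151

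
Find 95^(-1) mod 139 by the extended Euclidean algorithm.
Extended GCD: 95(60) + 139(-41) = 1. So 95^(-1) ≡ 60 mod 139. Verify: 95 × 60 = 5700 ≡ 1 mod 139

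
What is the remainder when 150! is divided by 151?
By Wilson's theorem, (150)! ≡ -1 ≡ 150 mod 151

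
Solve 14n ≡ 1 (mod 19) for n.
Since 19 is prime, by Fermat 14^(-1) ≡ 14^{17} ≡ 15 (mod 19). Verify: 14 × 15 = 210 ≡ 1 (mod 19)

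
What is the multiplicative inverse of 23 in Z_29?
Since 29 is prime, by Fermat 23^(-1) ≡ 23^{27} ≡ 24 (mod 29). Verify: 23 × 24 = 552 ≡ 1 (mod 29)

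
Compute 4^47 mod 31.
Using Fermat: 4^{30} ≡ 1 (mod 31). 47 ≡ 17 (mod 30). So 4^{47} ≡ 4^{17} ≡ 16 (mod 31)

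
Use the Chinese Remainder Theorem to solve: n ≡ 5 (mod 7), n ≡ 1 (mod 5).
M = 7 × 5 = 35. M₁ = 5, y₁ ≡ 3 (mod 7). M₂ = 7, y₂ ≡ 3 (mod 5). n = 5×5×3 + 1×7×3 ≡ 26 (mod 35)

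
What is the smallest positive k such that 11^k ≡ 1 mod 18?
Powers of 11 mod 18: 11^1≡11, 11^2≡13, 11^3≡17, 11^4≡7, 11^5≡5, 11^6≡1. Order = 6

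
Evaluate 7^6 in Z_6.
By repeated squaring (mod 6): 7^{1}≡1, 7^{2}≡1, 7^{4}≡1. Then 7^{6} = 7^{4+2} ≡ 1 × 1 ≡ 1 (mod 6)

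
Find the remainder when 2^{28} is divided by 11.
By Fermat: 2^{10} ≡ 1 (mod 11). 28 = 2×10 + 8. So 2^{28} ≡ 2^{8} ≡ 3 (mod 11)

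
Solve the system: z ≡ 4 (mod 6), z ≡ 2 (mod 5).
M = 6 × 5 = 30. M₁ = 5, y₁ ≡ 5 (mod 6). M₂ = 6, y₂ ≡ 1 (mod 5). z = 4×5×5 + 2×6×1 ≡ 22 (mod 30)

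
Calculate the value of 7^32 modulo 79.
By repeated squaring mod 79: 7^{1}≡7, 7^{2}≡49, 7^{4}≡31, 7^{8}≡13, 7^{16}≡11, 7^{32}≡42. So 7^{32} ≡ 42 mod 79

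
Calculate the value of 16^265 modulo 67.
Using Fermat: 16^{66} ≡ 1 mod 67. 265 ≡ 1 mod 66. So 16^{265} ≡ 16^{1} ≡ 16 mod 67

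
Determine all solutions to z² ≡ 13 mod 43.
The square roots of 13 mod 43 are 23 and 20. Verify: 23² = 529 ≡ 13 mod 43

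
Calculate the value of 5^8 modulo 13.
By repeated squaring mod 13: 5^{1}≡5, 5^{2}≡12, 5^{4}≡1, 5^{8}≡1. So 5^{8} ≡ 1 mod 13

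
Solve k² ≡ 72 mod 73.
The square roots of 72 mod 73 are 46 and 27. Verify: 46² = 2116 ≡ 72 mod 73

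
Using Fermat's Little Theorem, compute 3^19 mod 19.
By Fermat: 3^{18} ≡ 1 (mod 19). So 3^{19} = 3^{18} · 3^{1} ≡ 3^{1} ≡ 3 (mod 19)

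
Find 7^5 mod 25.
By repeated squaring mod 25: 7^{1}≡7, 7^{2}≡24, 7^{4}≡1. Then 7^{5} = 7^{4+1} ≡ 1 × 7 ≡ 7 mod 25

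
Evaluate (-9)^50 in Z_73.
By repeated squaring (mod 73): (-9)^{1}≡64, (-9)^{2}≡8, (-9)^{4}≡64, (-9)^{8}≡8, (-9)^{16}≡64, (-9)^{32}≡8. Then (-9)^{50} = (-9)^{32+16+2} ≡ 8 × 64 × 8 ≡ 8 (mod 73)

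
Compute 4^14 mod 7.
Using Fermat: 4^{6} ≡ 1 (mod 7). 14 ≡ 2 (mod 6). So 4^{14} ≡ 4^{2} ≡ 2 (mod 7)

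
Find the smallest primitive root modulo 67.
g = 2. Powers: [2, 4, 8, 16, 32, 64, ...] generates all 66 non-zero residues.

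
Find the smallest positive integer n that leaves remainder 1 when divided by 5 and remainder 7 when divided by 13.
M = 5 × 13 = 65. M₁ = 13, y₁ ≡ 2 mod 5. M₂ = 5, y₂ ≡ 8 mod 13. n = 1×13×2 + 7×5×8 ≡ 46 mod 65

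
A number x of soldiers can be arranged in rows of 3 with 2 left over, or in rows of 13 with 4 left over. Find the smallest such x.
M = 3 × 13 = 39. M₁ = 13, y₁ ≡ 1 mod 3. M₂ = 3, y₂ ≡ 9 mod 13. x = 2×13×1 + 4×3×9 ≡ 17 mod 39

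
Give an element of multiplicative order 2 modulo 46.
45 has order 2 mod 46 since 45^{2} ≡ 1 (mod 46) and no smaller power works.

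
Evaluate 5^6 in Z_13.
By repeated squaring (mod 13): 5^{1}≡5, 5^{2}≡12, 5^{4}≡1. Then 5^{6} = 5^{4+2} ≡ 1 × 12 ≡ 12 (mod 13)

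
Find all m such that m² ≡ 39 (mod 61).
The square roots of 39 mod 61 are 10 and 51. Verify: 10² = 100 ≡ 39 (mod 61)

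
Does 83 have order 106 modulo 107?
83^{53} ≡ 1 (mod 107) and 53 < 106, so ord_107(83) = 53 ≠ 106 and 83 is not a primitive root.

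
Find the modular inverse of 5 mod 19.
Since 19 is prime, by Fermat 5^(-1) ≡ 5^{17} ≡ 4 mod 19. Verify: 5 × 4 = 20 ≡ 1 mod 19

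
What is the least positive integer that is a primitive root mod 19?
g = 2. For each prime q|18: 2^{9}≡18, 2^{6}≡7, none ≡ 1, so ord_19(2) = 18 and 2 is a primitive root.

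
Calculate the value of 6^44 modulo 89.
By repeated squaring (mod 89): 6^{1}≡6, 6^{2}≡36, 6^{4}≡50, 6^{8}≡8, 6^{16}≡64, 6^{32}≡2. Then 6^{44} = 6^{32+8+4} ≡ 2 × 8 × 50 ≡ 88 (mod 89)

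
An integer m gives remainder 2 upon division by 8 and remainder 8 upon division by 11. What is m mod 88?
M = 8 × 11 = 88. M₁ = 11, y₁ ≡ 3 mod 8. M₂ = 8, y₂ ≡ 7 mod 11. m = 2×11×3 + 8×8×7 ≡ 74 mod 88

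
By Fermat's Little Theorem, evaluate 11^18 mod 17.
By Fermat: 11^{16} ≡ 1 (mod 17). So 11^{18} = 11^{16} · 11^{2} ≡ 11^{2} ≡ 2 (mod 17)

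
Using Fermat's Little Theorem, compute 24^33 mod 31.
By Fermat: 24^{30} ≡ 1 mod 31. So 24^{33} = 24^{30} · 24^{3} ≡ 24^{3} ≡ 29 mod 31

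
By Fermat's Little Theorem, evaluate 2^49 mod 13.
By Fermat: 2^{12} ≡ 1 mod 13. 49 = 4×12 + 1. So 2^{49} ≡ 2^{1} ≡ 2 mod 13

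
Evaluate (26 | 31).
(26/31) = 26^{15} mod 31 = -1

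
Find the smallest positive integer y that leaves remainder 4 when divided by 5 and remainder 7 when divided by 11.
M = 5 × 11 = 55. M₁ = 11, y₁ ≡ 1 mod 5. M₂ = 5, y₂ ≡ 9 mod 11. y = 4×11×1 + 7×5×9 ≡ 29 mod 55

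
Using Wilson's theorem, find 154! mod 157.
(156)! = (154)! × (155) × (156) ≡ -1 (mod 157). So (154)! ≡ -1 × [(156)(155)]^(-1) ≡ 78 (mod 157)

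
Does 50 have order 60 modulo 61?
50^{4} ≡ 1 (mod 61) and 4 < 60, so ord_61(50) = 4 ≠ 60 and 50 is not a primitive root.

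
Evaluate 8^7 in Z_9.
By repeated squaring (mod 9): 8^{1}≡8, 8^{2}≡1, 8^{4}≡1. Then 8^{7} = 8^{4+2+1} ≡ 1 × 1 × 8 ≡ 8 (mod 9)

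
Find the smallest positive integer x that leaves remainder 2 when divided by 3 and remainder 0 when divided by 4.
M = 3 × 4 = 12. M₁ = 4, y₁ ≡ 1 (mod 3). M₂ = 3, y₂ ≡ 3 (mod 4). x = 2×4×1 + 0×3×3 ≡ 8 (mod 12)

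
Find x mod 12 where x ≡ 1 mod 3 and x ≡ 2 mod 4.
M = 3 × 4 = 12. M₁ = 4, y₁ ≡ 1 mod 3. M₂ = 3, y₂ ≡ 3 mod 4. x = 1×4×1 + 2×3×3 ≡ 10 mod 12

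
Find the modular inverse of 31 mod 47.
Since 47 is prime, by Fermat 31^(-1) ≡ 31^{45} ≡ 44 (mod 47). Verify: 31 × 44 = 1364 ≡ 1 (mod 47)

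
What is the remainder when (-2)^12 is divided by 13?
Using Fermat: (-2)^{12} ≡ 1 mod 13. 12 ≡ 0 mod 12. So (-2)^{12} ≡ (-2)^{0} ≡ 1 mod 13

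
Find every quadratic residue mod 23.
QRs mod 23: {1, 2, 3, 4, 6, 8, 9, 12, 13, 16, 18}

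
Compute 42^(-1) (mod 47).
Since 47 is prime, by Fermat 42^(-1) ≡ 42^{45} ≡ 28 (mod 47). Verify: 42 × 28 = 1176 ≡ 1 (mod 47)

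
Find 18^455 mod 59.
Using Fermat: 18^{58} ≡ 1 mod 59. 455 ≡ 49 mod 58. So 18^{455} ≡ 18^{49} ≡ 14 mod 59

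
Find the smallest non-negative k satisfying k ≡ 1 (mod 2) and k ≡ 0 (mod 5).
M = 2 × 5 = 10. M₁ = 5, y₁ ≡ 1 (mod 2). M₂ = 2, y₂ ≡ 3 (mod 5). k = 1×5×1 + 0×2×3 ≡ 5 (mod 10)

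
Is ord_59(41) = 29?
Powers of 41 mod 59: 41^1≡41, 41^2≡29, 41^3≡9, 41^4≡15, 41^5≡25, 41^6≡22, 41^7≡17, 41^8≡48, 41^9≡21, 41^10≡35, 41^11≡19, 41^12≡12, 41^13≡20, 41^14≡53, 41^15≡49, 41^16≡3, 41^17≡5, 41^18≡28, 41^19≡27, 41^20≡45, 41^21≡16, 41^22≡7, 41^23≡51, 41^24≡26, 41^25≡4, 41^26≡46, 41^27≡57, 41^28≡36, 41^29≡1. First k with 41^k≡1 is k=29. Yes, ord_59(41) = 29.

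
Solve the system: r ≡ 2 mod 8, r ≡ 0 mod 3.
M = 8 × 3 = 24. M₁ = 3, y₁ ≡ 3 mod 8. M₂ = 8, y₂ ≡ 2 mod 3. r = 2×3×3 + 0×8×2 ≡ 18 mod 24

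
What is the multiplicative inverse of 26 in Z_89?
Since 89 is prime, by Fermat 26^(-1) ≡ 26^{87} ≡ 24 (mod 89). Verify: 26 × 24 = 624 ≡ 1 (mod 89)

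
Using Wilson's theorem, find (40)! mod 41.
By Wilson's theorem, (40)! ≡ -1 ≡ 40 mod 41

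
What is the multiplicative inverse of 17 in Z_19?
Since 19 is prime, by Fermat 17^(-1) ≡ 17^{17} ≡ 9 (mod 19). Verify: 17 × 9 = 153 ≡ 1 (mod 19)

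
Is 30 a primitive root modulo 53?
30^{4} ≡ 1 (mod 53) and 4 < 52, so ord_53(30) = 4 ≠ 52 and 30 is not a primitive root.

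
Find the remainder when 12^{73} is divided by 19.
By Fermat: 12^{18} ≡ 1 (mod 19). 73 = 4×18 + 1. So 12^{73} ≡ 12^{1} ≡ 12 (mod 19)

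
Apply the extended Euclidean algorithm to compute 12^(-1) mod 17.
Extended GCD: 12(-7) + 17(5) = 1. So 12^(-1) ≡ -7 ≡ 10 (mod 17). Verify: 12 × 10 = 120 ≡ 1 (mod 17)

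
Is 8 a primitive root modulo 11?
ord_11(8) divides 10. For each prime q|10: 8^{5}≡10, 8^{2}≡9, none ≡ 1. So 8 has order 10 and is a primitive root mod 11.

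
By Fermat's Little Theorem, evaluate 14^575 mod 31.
By Fermat: 14^{30} ≡ 1 mod 31. 575 ≡ 5 mod 30. So 14^{575} ≡ 14^{5} ≡ 5 mod 31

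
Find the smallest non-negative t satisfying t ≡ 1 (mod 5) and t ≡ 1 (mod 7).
M = 5 × 7 = 35. M₁ = 7, y₁ ≡ 3 (mod 5). M₂ = 5, y₂ ≡ 3 (mod 7). t = 1×7×3 + 1×5×3 ≡ 1 (mod 35)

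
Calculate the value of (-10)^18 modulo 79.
By repeated squaring mod 79: (-10)^{1}≡69, (-10)^{2}≡21, (-10)^{4}≡46, (-10)^{8}≡62, (-10)^{16}≡52. Then (-10)^{18} = (-10)^{16+2} ≡ 52 × 21 ≡ 65 mod 79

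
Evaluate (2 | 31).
(2/31) = 2^{15} mod 31 = 1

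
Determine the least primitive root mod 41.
g = 6. Powers: [6, 36, 11, 25, 27, 39, 29, ...] generates all 40 non-zero residues.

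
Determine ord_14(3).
Powers of 3 mod 14: 3^1≡3, 3^2≡9, 3^3≡13, 3^4≡11, 3^5≡5, 3^6≡1. ord_14(3) = 6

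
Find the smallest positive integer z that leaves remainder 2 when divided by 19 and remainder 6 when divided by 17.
M = 19 × 17 = 323. M₁ = 17, y₁ ≡ 9 mod 19. M₂ = 19, y₂ ≡ 9 mod 17. z = 2×17×9 + 6×19×9 ≡ 40 mod 323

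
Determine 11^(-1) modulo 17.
Since 17 is prime, by Fermat 11^(-1) ≡ 11^{15} ≡ 14 (mod 17). Verify: 11 × 14 = 154 ≡ 1 (mod 17)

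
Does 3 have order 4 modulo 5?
ord_5(3) divides 4. For each prime q|4: 3^{2}≡4, none ≡ 1. So 3 has order 4 and is a primitive root mod 5.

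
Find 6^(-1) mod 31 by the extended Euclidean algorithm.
Extended GCD: 6(-5) + 31(1) = 1. So 6^(-1) ≡ -5 ≡ 26 mod 31. Verify: 6 × 26 = 156 ≡ 1 mod 31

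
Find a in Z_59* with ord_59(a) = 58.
2 has order 58 mod 59 since 2^{58} ≡ 1 (mod 59) and no smaller power works.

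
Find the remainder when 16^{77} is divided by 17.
By Fermat: 16^{16} ≡ 1 (mod 17). 77 = 4×16 + 13. So 16^{77} ≡ 16^{13} ≡ 16 (mod 17)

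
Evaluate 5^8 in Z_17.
By repeated squaring (mod 17): 5^{1}≡5, 5^{2}≡8, 5^{4}≡13, 5^{8}≡16. So 5^{8} ≡ 16 (mod 17)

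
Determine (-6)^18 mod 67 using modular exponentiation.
By repeated squaring mod 67: (-6)^{1}≡61, (-6)^{2}≡36, (-6)^{4}≡23, (-6)^{8}≡60, (-6)^{16}≡49. Then (-6)^{18} = (-6)^{16+2} ≡ 49 × 36 ≡ 22 mod 67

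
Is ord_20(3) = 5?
Powers of 3 mod 20: 3^1≡3, 3^2≡9, 3^3≡7, 3^4≡1. Already 3^4≡1, so the order is 4 < 5. No, the actual order is 4.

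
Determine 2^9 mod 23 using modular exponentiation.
By repeated squaring (mod 23): 2^{1}≡2, 2^{2}≡4, 2^{4}≡16, 2^{8}≡3. Then 2^{9} = 2^{8+1} ≡ 3 × 2 ≡ 6 (mod 23)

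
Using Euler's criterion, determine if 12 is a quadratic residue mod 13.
By Euler's criterion: 12^{6} ≡ 1 mod 13. Since this equals 1, 12 is a QR.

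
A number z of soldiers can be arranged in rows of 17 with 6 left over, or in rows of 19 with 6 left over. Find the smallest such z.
M = 17 × 19 = 323. M₁ = 19, y₁ ≡ 9 (mod 17). M₂ = 17, y₂ ≡ 9 (mod 19). z = 6×19×9 + 6×17×9 ≡ 6 (mod 323)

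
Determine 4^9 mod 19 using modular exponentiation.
By repeated squaring (mod 19): 4^{1}≡4, 4^{2}≡16, 4^{4}≡9, 4^{8}≡5. Then 4^{9} = 4^{8+1} ≡ 5 × 4 ≡ 1 (mod 19)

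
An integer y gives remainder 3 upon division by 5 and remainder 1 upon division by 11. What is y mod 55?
M = 5 × 11 = 55. M₁ = 11, y₁ ≡ 1 mod 5. M₂ = 5, y₂ ≡ 9 mod 11. y = 3×11×1 + 1×5×9 ≡ 23 mod 55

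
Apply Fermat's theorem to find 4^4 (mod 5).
By Fermat's Little Theorem, 4^{4} ≡ 1 (mod 5) since 5 is prime and gcd(4, 5) = 1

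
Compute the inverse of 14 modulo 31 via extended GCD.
Extended GCD: 14(-11) + 31(5) = 1. So 14^(-1) ≡ -11 ≡ 20 mod 31. Verify: 14 × 20 = 280 ≡ 1 mod 31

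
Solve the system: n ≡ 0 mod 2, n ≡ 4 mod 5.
M = 2 × 5 = 10. M₁ = 5, y₁ ≡ 1 mod 2. M₂ = 2, y₂ ≡ 3 mod 5. n = 0×5×1 + 4×2×3 ≡ 4 mod 10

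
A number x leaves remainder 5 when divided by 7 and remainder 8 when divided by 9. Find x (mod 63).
M = 7 × 9 = 63. M₁ = 9, y₁ ≡ 4 (mod 7). M₂ = 7, y₂ ≡ 4 (mod 9). x = 5×9×4 + 8×7×4 ≡ 26 (mod 63)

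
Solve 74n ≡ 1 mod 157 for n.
Since 157 is prime, by Fermat 74^(-1) ≡ 74^{155} ≡ 87 mod 157. Verify: 74 × 87 = 6438 ≡ 1 mod 157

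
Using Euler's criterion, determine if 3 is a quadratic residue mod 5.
By Euler's criterion: 3^{2} ≡ 4 mod 5. Since this equals -1 (≡ 4), 3 is not a QR.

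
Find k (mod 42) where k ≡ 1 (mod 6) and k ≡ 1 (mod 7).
M = 6 × 7 = 42. M₁ = 7, y₁ ≡ 1 (mod 6). M₂ = 6, y₂ ≡ 6 (mod 7). k = 1×7×1 + 1×6×6 ≡ 1 (mod 42)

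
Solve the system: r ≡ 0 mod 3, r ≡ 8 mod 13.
M = 3 × 13 = 39. M₁ = 13, y₁ ≡ 1 mod 3. M₂ = 3, y₂ ≡ 9 mod 13. r = 0×13×1 + 8×3×9 ≡ 21 mod 39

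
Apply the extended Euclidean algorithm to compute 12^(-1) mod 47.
Extended GCD: 12(4) + 47(-1) = 1. So 12^(-1) ≡ 4 mod 47. Verify: 12 × 4 = 48 ≡ 1 mod 47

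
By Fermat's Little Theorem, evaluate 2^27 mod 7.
By Fermat: 2^{6} ≡ 1 mod 7. 27 = 4×6 + 3. So 2^{27} ≡ 2^{3} ≡ 1 mod 7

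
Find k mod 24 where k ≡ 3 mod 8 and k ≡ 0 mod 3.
M = 8 × 3 = 24. M₁ = 3, y₁ ≡ 3 mod 8. M₂ = 8, y₂ ≡ 2 mod 3. k = 3×3×3 + 0×8×2 ≡ 3 mod 24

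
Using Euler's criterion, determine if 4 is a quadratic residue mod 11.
By Euler's criterion: 4^{5} ≡ 1 mod 11. Since this equals 1, 4 is a QR.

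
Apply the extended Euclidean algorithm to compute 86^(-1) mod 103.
Extended GCD: 86(6) + 103(-5) = 1. So 86^(-1) ≡ 6 mod 103. Verify: 86 × 6 = 516 ≡ 1 mod 103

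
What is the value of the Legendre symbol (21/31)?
(21/31) = 21^{15} mod 31 = -1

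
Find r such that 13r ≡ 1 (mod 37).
Since 37 is prime, by Fermat 13^(-1) ≡ 13^{35} ≡ 20 (mod 37). Verify: 13 × 20 = 260 ≡ 1 (mod 37)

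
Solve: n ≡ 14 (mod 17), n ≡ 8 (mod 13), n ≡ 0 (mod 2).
M = 17 × 13 × 2 = 442. M₁ = 26, y₁ ≡ 2 (mod 17). M₂ = 34, y₂ ≡ 5 (mod 13). M₃ = 221, y₃ ≡ 1 (mod 2). n = 14×26×2 + 8×34×5 + 0×221×1 ≡ 320 (mod 442)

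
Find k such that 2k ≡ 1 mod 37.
Since 37 is prime, by Fermat 2^(-1) ≡ 2^{35} ≡ 19 mod 37. Verify: 2 × 19 = 38 ≡ 1 mod 37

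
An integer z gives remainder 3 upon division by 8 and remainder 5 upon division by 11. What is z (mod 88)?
M = 8 × 11 = 88. M₁ = 11, y₁ ≡ 3 (mod 8). M₂ = 8, y₂ ≡ 7 (mod 11). z = 3×11×3 + 5×8×7 ≡ 27 (mod 88)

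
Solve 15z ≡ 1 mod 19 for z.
Since 19 is prime, by Fermat 15^(-1) ≡ 15^{17} ≡ 14 mod 19. Verify: 15 × 14 = 210 ≡ 1 mod 19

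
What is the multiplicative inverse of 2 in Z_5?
Since 5 is prime, by Fermat 2^(-1) ≡ 2^{3} ≡ 3 mod 5. Verify: 2 × 3 = 6 ≡ 1 mod 5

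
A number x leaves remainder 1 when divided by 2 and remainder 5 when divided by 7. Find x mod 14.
M = 2 × 7 = 14. M₁ = 7, y₁ ≡ 1 mod 2. M₂ = 2, y₂ ≡ 4 mod 7. x = 1×7×1 + 5×2×4 ≡ 5 mod 14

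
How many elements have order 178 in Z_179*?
There are φ(179-1) = φ(178) = 88 primitive roots modulo 179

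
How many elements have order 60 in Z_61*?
There are φ(61-1) = φ(60) = 16 primitive roots modulo 61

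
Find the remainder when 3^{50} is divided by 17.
By Fermat: 3^{16} ≡ 1 (mod 17). 50 = 3×16 + 2. So 3^{50} ≡ 3^{2} ≡ 9 (mod 17)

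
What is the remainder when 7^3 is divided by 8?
7^{3} = 343 ≡ 7 (mod 8)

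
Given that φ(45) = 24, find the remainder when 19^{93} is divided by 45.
By Euler: 19^{24} ≡ 1 (mod 45) since gcd(19, 45) = 1. 93 = 3×24 + 21. So 19^{93} ≡ 19^{21} ≡ 19 (mod 45)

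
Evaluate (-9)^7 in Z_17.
By repeated squaring mod 17: (-9)^{1}≡8, (-9)^{2}≡13, (-9)^{4}≡16. Then (-9)^{7} = (-9)^{4+2+1} ≡ 16 × 13 × 8 ≡ 15 mod 17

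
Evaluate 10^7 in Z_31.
By repeated squaring mod 31: 10^{1}≡10, 10^{2}≡7, 10^{4}≡18. Then 10^{7} = 10^{4+2+1} ≡ 18 × 7 × 10 ≡ 20 mod 31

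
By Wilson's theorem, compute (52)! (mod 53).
By Wilson's theorem, (52)! ≡ -1 ≡ 52 (mod 53)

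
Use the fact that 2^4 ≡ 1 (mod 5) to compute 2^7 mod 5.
By Fermat: 2^{4} ≡ 1 (mod 5). So 2^{7} = 2^{4} · 2^{3} ≡ 2^{3} ≡ 3 (mod 5)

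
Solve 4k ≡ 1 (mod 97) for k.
Since 97 is prime, by Fermat 4^(-1) ≡ 4^{95} ≡ 73 (mod 97). Verify: 4 × 73 = 292 ≡ 1 (mod 97)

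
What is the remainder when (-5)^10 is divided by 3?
Using Fermat: (-5)^{2} ≡ 1 (mod 3). 10 ≡ 0 (mod 2). So (-5)^{10} ≡ (-5)^{0} ≡ 1 (mod 3)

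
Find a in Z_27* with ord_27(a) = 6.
8 has order 6 mod 27 since 8^{6} ≡ 1 (mod 27) and no smaller power works.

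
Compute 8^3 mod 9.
8^{3} = 512 ≡ 8 (mod 9)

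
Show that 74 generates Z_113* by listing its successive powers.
74^1, 74^2, ..., 74^{112} mod 113: [74, 52, 6, 105, 86, 36, 65, 64, 103, 51, 45, 53, 80, 44, 92, 28, 38, 100, 55, 2, 35, 104, 12, 97, 59, 72, 17, 15, 93, 102, 90, 106, 47, 88, 71, 56, 76, 87, 110, 4, 70, 95, 24, 81, 5, 31, 34, 30, 73, 91, 67, 99, 94, 63, 29, 112, 39, 61, 107, 8, 27, 77, 48, 49, 10, 62, 68, 60, 33, 69, 21, 85, 75, 13, 58, 111, 78, 9, 101, 16, 54, 41, 96, 98, 20, 11, 23, 7, 66, 25, 42, 57, 37, 26, 3, 109, 43, 18, 89, 32, 108, 82, 79, 83, 40, 22, 46, 14, 19, 50, 84, 1]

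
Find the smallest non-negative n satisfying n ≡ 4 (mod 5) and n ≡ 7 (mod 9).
M = 5 × 9 = 45. M₁ = 9, y₁ ≡ 4 (mod 5). M₂ = 5, y₂ ≡ 2 (mod 9). n = 4×9×4 + 7×5×2 ≡ 34 (mod 45)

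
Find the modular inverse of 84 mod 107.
Since 107 is prime, by Fermat 84^(-1) ≡ 84^{105} ≡ 93 mod 107. Verify: 84 × 93 = 7812 ≡ 1 mod 107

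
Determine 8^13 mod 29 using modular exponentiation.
By repeated squaring (mod 29): 8^{1}≡8, 8^{2}≡6, 8^{4}≡7, 8^{8}≡20. Then 8^{13} = 8^{8+4+1} ≡ 20 × 7 × 8 ≡ 18 (mod 29)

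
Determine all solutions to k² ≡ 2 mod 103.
The square roots of 2 mod 103 are 38 and 65. Verify: 38² = 1444 ≡ 2 mod 103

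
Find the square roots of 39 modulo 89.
The square roots of 39 mod 89 are 67 and 22. Verify: 67² = 4489 ≡ 39 (mod 89)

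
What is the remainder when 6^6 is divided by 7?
Using Fermat: 6^{6} ≡ 1 (mod 7). 6 ≡ 0 (mod 6). So 6^{6} ≡ 6^{0} ≡ 1 (mod 7)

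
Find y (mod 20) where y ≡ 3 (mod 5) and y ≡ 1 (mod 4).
M = 5 × 4 = 20. M₁ = 4, y₁ ≡ 4 (mod 5). M₂ = 5, y₂ ≡ 1 (mod 4). y = 3×4×4 + 1×5×1 ≡ 13 (mod 20)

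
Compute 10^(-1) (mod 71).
Since 71 is prime, by Fermat 10^(-1) ≡ 10^{69} ≡ 64 (mod 71). Verify: 10 × 64 = 640 ≡ 1 (mod 71)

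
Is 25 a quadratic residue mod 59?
By Euler's criterion: 25^{29} ≡ 1 mod 59. Since this equals 1, 25 is a QR.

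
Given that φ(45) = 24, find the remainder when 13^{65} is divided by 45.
By Euler: 13^{24} ≡ 1 (mod 45) since gcd(13, 45) = 1. 65 = 2×24 + 17. So 13^{65} ≡ 13^{17} ≡ 43 (mod 45)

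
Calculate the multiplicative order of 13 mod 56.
Powers of 13 mod 56: 13^1≡13, 13^2≡1. ord_56(13) = 2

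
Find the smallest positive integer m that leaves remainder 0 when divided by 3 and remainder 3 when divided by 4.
M = 3 × 4 = 12. M₁ = 4, y₁ ≡ 1 (mod 3). M₂ = 3, y₂ ≡ 3 (mod 4). m = 0×4×1 + 3×3×3 ≡ 3 (mod 12)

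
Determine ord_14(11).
Powers of 11 mod 14: 11^1≡11, 11^2≡9, 11^3≡1. ord_14(11) = 3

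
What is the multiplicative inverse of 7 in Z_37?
Since 37 is prime, by Fermat 7^(-1) ≡ 7^{35} ≡ 16 (mod 37). Verify: 7 × 16 = 112 ≡ 1 (mod 37)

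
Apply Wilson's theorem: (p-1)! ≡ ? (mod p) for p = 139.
By Wilson's theorem, (138)! ≡ -1 ≡ 138 (mod 139)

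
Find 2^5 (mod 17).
By repeated squaring (mod 17): 2^{1}≡2, 2^{2}≡4, 2^{4}≡16. Then 2^{5} = 2^{4+1} ≡ 16 × 2 ≡ 15 (mod 17)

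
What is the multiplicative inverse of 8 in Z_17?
Since 17 is prime, by Fermat 8^(-1) ≡ 8^{15} ≡ 15 mod 17. Verify: 8 × 15 = 120 ≡ 1 mod 17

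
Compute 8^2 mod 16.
8^{2} = 64 ≡ 0 (mod 16)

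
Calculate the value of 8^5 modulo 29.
By repeated squaring (mod 29): 8^{1}≡8, 8^{2}≡6, 8^{4}≡7. Then 8^{5} = 8^{4+1} ≡ 7 × 8 ≡ 27 (mod 29)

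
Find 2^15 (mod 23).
By repeated squaring (mod 23): 2^{1}≡2, 2^{2}≡4, 2^{4}≡16, 2^{8}≡3. Then 2^{15} = 2^{8+4+2+1} ≡ 3 × 16 × 4 × 2 ≡ 16 (mod 23)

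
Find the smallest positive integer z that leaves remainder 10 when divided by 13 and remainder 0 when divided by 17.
M = 13 × 17 = 221. M₁ = 17, y₁ ≡ 10 mod 13. M₂ = 13, y₂ ≡ 4 mod 17. z = 10×17×10 + 0×13×4 ≡ 153 mod 221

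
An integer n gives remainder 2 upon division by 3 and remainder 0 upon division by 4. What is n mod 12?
M = 3 × 4 = 12. M₁ = 4, y₁ ≡ 1 mod 3. M₂ = 3, y₂ ≡ 3 mod 4. n = 2×4×1 + 0×3×3 ≡ 8 mod 12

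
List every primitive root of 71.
There are φ(70) = 24 primitive roots mod 71: {7, 11, 13, 21, 22, 28, 31, 33, 35, 42, 44, 47, 52, 53, 55, 56, 59, 61, 62, 63, 65, 67, 68, 69}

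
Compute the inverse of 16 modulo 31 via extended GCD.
Extended GCD: 16(2) + 31(-1) = 1. So 16^(-1) ≡ 2 mod 31. Verify: 16 × 2 = 32 ≡ 1 mod 31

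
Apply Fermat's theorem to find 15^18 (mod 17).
By Fermat: 15^{16} ≡ 1 (mod 17). So 15^{18} = 15^{16} · 15^{2} ≡ 15^{2} ≡ 4 (mod 17)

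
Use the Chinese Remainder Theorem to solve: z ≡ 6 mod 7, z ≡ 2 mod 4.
M = 7 × 4 = 28. M₁ = 4, y₁ ≡ 2 mod 7. M₂ = 7, y₂ ≡ 3 mod 4. z = 6×4×2 + 2×7×3 ≡ 6 mod 28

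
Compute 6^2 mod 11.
6^{2} = 36 ≡ 3 (mod 11)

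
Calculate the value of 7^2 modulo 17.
7^{2} = 49 ≡ 15 mod 17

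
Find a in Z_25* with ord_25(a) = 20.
2 has order 20 mod 25 since 2^{20} ≡ 1 (mod 25) and no smaller power works.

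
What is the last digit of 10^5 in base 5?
By repeated squaring mod 5: 10^{1}≡0, 10^{2}≡0, 10^{4}≡0. Then 10^{5} = 10^{4+1} ≡ 0 × 0 ≡ 0 mod 5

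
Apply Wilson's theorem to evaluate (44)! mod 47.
(46)! = (44)! × (45) × (46) ≡ -1 (mod 47). So (44)! ≡ -1 × [(46)(45)]^(-1) ≡ 23 (mod 47)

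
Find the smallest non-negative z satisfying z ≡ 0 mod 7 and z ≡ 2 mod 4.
M = 7 × 4 = 28. M₁ = 4, y₁ ≡ 2 mod 7. M₂ = 7, y₂ ≡ 3 mod 4. z = 0×4×2 + 2×7×3 ≡ 14 mod 28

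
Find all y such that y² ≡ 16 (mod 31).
The square roots of 16 mod 31 are 4 and 27. Verify: 4² = 16 ≡ 16 (mod 31)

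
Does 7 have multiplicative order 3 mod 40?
Powers of 7 mod 40: 7^1≡7, 7^2≡9, 7^3≡23, 7^4≡1. 7^3≡23≢1, so ord ≠ 3. No, the actual order is 4.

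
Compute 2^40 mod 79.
By repeated squaring mod 79: 2^{1}≡2, 2^{2}≡4, 2^{4}≡16, 2^{8}≡19, 2^{16}≡45, 2^{32}≡50. Then 2^{40} = 2^{32+8} ≡ 50 × 19 ≡ 2 mod 79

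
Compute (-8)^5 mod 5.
Using Fermat: (-8)^{4} ≡ 1 mod 5. 5 ≡ 1 mod 4. So (-8)^{5} ≡ (-8)^{1} ≡ 2 mod 5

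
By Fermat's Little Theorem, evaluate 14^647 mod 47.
By Fermat: 14^{46} ≡ 1 mod 47. 647 ≡ 3 mod 46. So 14^{647} ≡ 14^{3} ≡ 18 mod 47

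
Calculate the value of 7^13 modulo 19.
By repeated squaring mod 19: 7^{1}≡7, 7^{2}≡11, 7^{4}≡7, 7^{8}≡11. Then 7^{13} = 7^{8+4+1} ≡ 11 × 7 × 7 ≡ 7 mod 19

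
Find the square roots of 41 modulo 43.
The square roots of 41 mod 43 are 16 and 27. Verify: 16² = 256 ≡ 41 (mod 43)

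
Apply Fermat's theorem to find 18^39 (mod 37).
By Fermat: 18^{36} ≡ 1 (mod 37). So 18^{39} = 18^{36} · 18^{3} ≡ 18^{3} ≡ 23 (mod 37)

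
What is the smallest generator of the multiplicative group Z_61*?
g = 2. Powers: [2, 4, 8, 16, 32, 3, 6, ...] generates all 60 non-zero residues.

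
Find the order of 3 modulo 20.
Powers of 3 mod 20: 3^1≡3, 3^2≡9, 3^3≡7, 3^4≡1. ord_20(3) = 4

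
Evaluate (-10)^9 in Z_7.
Using Fermat: (-10)^{6} ≡ 1 (mod 7). 9 ≡ 3 (mod 6). So (-10)^{9} ≡ (-10)^{3} ≡ 1 (mod 7)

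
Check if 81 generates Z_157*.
81^{39} ≡ 1 (mod 157) and 39 < 156, so ord_157(81) = 39 ≠ 156 and 81 is not a primitive root.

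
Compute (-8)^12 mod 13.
Using Fermat: (-8)^{12} ≡ 1 (mod 13). 12 ≡ 0 (mod 12). So (-8)^{12} ≡ (-8)^{0} ≡ 1 (mod 13)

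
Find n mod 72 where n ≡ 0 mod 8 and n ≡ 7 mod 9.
M = 8 × 9 = 72. M₁ = 9, y₁ ≡ 1 mod 8. M₂ = 8, y₂ ≡ 8 mod 9. n = 0×9×1 + 7×8×8 ≡ 16 mod 72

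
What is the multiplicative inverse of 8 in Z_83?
Since 83 is prime, by Fermat 8^(-1) ≡ 8^{81} ≡ 52 mod 83. Verify: 8 × 52 = 416 ≡ 1 mod 83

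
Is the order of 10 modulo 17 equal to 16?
Powers of 10 mod 17: 10^1≡10, 10^2≡15, 10^3≡14, 10^4≡4, 10^5≡6, 10^6≡9, 10^7≡5, 10^8≡16, 10^9≡7, 10^10≡2, 10^11≡3, 10^12≡13, 10^13≡11, 10^14≡8, 10^15≡12, 10^16≡1. First k with 10^k≡1 is k=16. Yes, ord_17(10) = 16.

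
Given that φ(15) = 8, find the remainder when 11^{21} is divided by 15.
By Euler: 11^{8} ≡ 1 mod 15 since gcd(11, 15) = 1. 21 = 2×8 + 5. So 11^{21} ≡ 11^{5} ≡ 11 mod 15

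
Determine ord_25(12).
Powers of 12 mod 25: 12^1≡12, 12^2≡19, 12^3≡3, 12^4≡11, 12^5≡7, 12^6≡9, 12^7≡8, 12^8≡21, 12^9≡2, 12^10≡24, 12^11≡13, 12^12≡6, 12^13≡22, 12^14≡14, 12^15≡18, 12^16≡16, 12^17≡17, 12^18≡4, 12^19≡23, 12^20≡1. So the order of 12 is 20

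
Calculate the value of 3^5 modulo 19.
By repeated squaring mod 19: 3^{1}≡3, 3^{2}≡9, 3^{4}≡5. Then 3^{5} = 3^{4+1} ≡ 5 × 3 ≡ 15 mod 19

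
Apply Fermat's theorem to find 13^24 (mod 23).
By Fermat: 13^{22} ≡ 1 (mod 23). So 13^{24} = 13^{22} · 13^{2} ≡ 13^{2} ≡ 8 (mod 23)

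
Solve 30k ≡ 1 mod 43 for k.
Since 43 is prime, by Fermat 30^(-1) ≡ 30^{41} ≡ 33 mod 43. Verify: 30 × 33 = 990 ≡ 1 mod 43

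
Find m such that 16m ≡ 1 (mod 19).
Since 19 is prime, by Fermat 16^(-1) ≡ 16^{17} ≡ 6 (mod 19). Verify: 16 × 6 = 96 ≡ 1 (mod 19)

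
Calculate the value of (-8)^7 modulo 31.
By repeated squaring mod 31: (-8)^{1}≡23, (-8)^{2}≡2, (-8)^{4}≡4. Then (-8)^{7} = (-8)^{4+2+1} ≡ 4 × 2 × 23 ≡ 29 mod 31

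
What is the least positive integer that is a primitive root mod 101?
g = 2. For each prime q|100: 2^{50}≡100, 2^{20}≡95, none ≡ 1, so ord_101(2) = 100 and 2 is a primitive root.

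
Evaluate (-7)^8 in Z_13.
By repeated squaring mod 13: (-7)^{1}≡6, (-7)^{2}≡10, (-7)^{4}≡9, (-7)^{8}≡3. So (-7)^{8} ≡ 3 mod 13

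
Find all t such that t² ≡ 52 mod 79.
The square roots of 52 mod 79 are 62 and 17. Verify: 62² = 3844 ≡ 52 mod 79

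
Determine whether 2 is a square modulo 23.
By Euler's criterion: 2^{11} ≡ 1 (mod 23). Since this equals 1, 2 is a QR.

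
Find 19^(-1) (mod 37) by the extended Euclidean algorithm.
Extended GCD: 19(2) + 37(-1) = 1. So 19^(-1) ≡ 2 (mod 37). Verify: 19 × 2 = 38 ≡ 1 (mod 37)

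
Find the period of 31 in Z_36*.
Powers of 31 mod 36: 31^1≡31, 31^2≡25, 31^3≡19, 31^4≡13, 31^5≡7, 31^6≡1. So the order of 31 is 6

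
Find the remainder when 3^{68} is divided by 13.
By Fermat: 3^{12} ≡ 1 (mod 13). 68 = 5×12 + 8. So 3^{68} ≡ 3^{8} ≡ 9 (mod 13)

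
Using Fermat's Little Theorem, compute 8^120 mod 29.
By Fermat: 8^{28} ≡ 1 mod 29. 120 = 4×28 + 8. So 8^{120} ≡ 8^{8} ≡ 20 mod 29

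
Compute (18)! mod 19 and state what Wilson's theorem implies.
(18)! mod 19 = 18. Since this equals -1 (mod 19), Wilson confirms 19 is prime.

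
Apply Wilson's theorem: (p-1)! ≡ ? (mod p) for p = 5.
By Wilson's theorem, (4)! ≡ -1 ≡ 4 mod 5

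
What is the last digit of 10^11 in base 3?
Using Fermat: 10^{2} ≡ 1 mod 3. 11 ≡ 1 mod 2. So 10^{11} ≡ 10^{1} ≡ 1 mod 3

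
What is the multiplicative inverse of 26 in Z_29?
Since 29 is prime, by Fermat 26^(-1) ≡ 26^{27} ≡ 19 (mod 29). Verify: 26 × 19 = 494 ≡ 1 (mod 29)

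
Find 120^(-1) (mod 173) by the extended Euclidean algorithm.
Extended GCD: 120(62) + 173(-43) = 1. So 120^(-1) ≡ 62 (mod 173). Verify: 120 × 62 = 7440 ≡ 1 (mod 173)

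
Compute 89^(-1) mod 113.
Since 113 is prime, by Fermat 89^(-1) ≡ 89^{111} ≡ 80 mod 113. Verify: 89 × 80 = 7120 ≡ 1 mod 113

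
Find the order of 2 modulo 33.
Powers of 2 mod 33: 2^1≡2, 2^2≡4, 2^3≡8, 2^4≡16, 2^5≡32, 2^6≡31, 2^7≡29, 2^8≡25, 2^9≡17, 2^10≡1. So the order of 2 is 10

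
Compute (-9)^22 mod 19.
Using Fermat: (-9)^{18} ≡ 1 mod 19. 22 ≡ 4 mod 18. So (-9)^{22} ≡ (-9)^{4} ≡ 6 mod 19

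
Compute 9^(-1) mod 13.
Since 13 is prime, by Fermat 9^(-1) ≡ 9^{11} ≡ 3 mod 13. Verify: 9 × 3 = 27 ≡ 1 mod 13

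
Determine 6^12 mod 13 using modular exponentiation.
Using Fermat: 6^{12} ≡ 1 (mod 13). 12 ≡ 0 (mod 12). So 6^{12} ≡ 6^{0} ≡ 1 (mod 13)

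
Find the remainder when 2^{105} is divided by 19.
By Fermat: 2^{18} ≡ 1 mod 19. 105 = 5×18 + 15. So 2^{105} ≡ 2^{15} ≡ 12 mod 19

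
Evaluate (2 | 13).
(2/13) = 2^{6} mod 13 = -1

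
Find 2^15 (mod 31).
By repeated squaring (mod 31): 2^{1}≡2, 2^{2}≡4, 2^{4}≡16, 2^{8}≡8. Then 2^{15} = 2^{8+4+2+1} ≡ 8 × 16 × 4 × 2 ≡ 1 (mod 31)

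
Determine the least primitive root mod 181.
g = 2. Powers: [2, 4, 8, 16, 32, 64, 128, ...] generates all 180 non-zero residues.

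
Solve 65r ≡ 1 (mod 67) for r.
Since 67 is prime, by Fermat 65^(-1) ≡ 65^{65} ≡ 33 (mod 67). Verify: 65 × 33 = 2145 ≡ 1 (mod 67)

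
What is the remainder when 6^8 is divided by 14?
By repeated squaring mod 14: 6^{1}≡6, 6^{2}≡8, 6^{4}≡8, 6^{8}≡8. So 6^{8} ≡ 8 mod 14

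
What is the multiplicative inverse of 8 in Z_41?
Since 41 is prime, by Fermat 8^(-1) ≡ 8^{39} ≡ 36 mod 41. Verify: 8 × 36 = 288 ≡ 1 mod 41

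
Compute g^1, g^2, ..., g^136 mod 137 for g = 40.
40^1, 40^2, ..., 40^{136} mod 137: [40, 93, 21, 18, 35, 30, 104, 50, 82, 129, 91, 78, 106, 130, 131, 34, 127, 11, 29, 64, 94, 61, 111, 56, 48, 2, 80, 49, 42, 36, 70, 60, 71, 100, 27, 121, 45, 19, 75, 123, 125, 68, 117, 22, 58, 128, 51, 122, 85, 112, 96, 4, 23, 98, 84, 72, 3, 120, 5, 63, 54, 105, 90, 38, 13, 109, 113, 136, 97, 44, 116, 119, 102, 107, 33, 87, 55, 8, 46, 59, 31, 7, 6, 103, 10, 126, 108, 73, 43, 76, 26, 81, 89, 135, 57, 88, 95, 101, 67, 77, 66, 37, 110, 16, 92, 118, 62, 14, 12, 69, 20, 115, 79, 9, 86, 15, 52, 25, 41, 133, 114, 39, 53, 65, 134, 17, 132, 74, 83, 32, 47, 99, 124, 28, 24, 1]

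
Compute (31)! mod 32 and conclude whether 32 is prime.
(31)! mod 32 = 0. Since 0 ≢ -1 mod 32, 32 is not prime.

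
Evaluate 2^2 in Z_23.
2^{2} = 4 ≡ 4 mod 23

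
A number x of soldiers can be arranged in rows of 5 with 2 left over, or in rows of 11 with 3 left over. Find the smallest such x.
M = 5 × 11 = 55. M₁ = 11, y₁ ≡ 1 mod 5. M₂ = 5, y₂ ≡ 9 mod 11. x = 2×11×1 + 3×5×9 ≡ 47 mod 55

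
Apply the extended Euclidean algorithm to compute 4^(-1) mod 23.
Extended GCD: 4(6) + 23(-1) = 1. So 4^(-1) ≡ 6 (mod 23). Verify: 4 × 6 = 24 ≡ 1 (mod 23)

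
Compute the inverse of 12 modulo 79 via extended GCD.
Extended GCD: 12(33) + 79(-5) = 1. So 12^(-1) ≡ 33 mod 79. Verify: 12 × 33 = 396 ≡ 1 mod 79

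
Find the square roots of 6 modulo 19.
The square roots of 6 mod 19 are 5 and 14. Verify: 5² = 25 ≡ 6 (mod 19)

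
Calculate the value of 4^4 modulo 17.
4^{4} = 256 ≡ 1 (mod 17)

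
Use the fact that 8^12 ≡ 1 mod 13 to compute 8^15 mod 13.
By Fermat: 8^{12} ≡ 1 mod 13. So 8^{15} = 8^{12} · 8^{3} ≡ 8^{3} ≡ 5 mod 13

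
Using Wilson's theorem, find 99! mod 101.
(100)! = (99)! × (100) ≡ -1 mod 101. So (99)! ≡ -1 × (100)^(-1) ≡ (-1)×(-1) = 1 mod 101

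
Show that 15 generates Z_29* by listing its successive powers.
15^1, 15^2, ..., 15^{28} mod 29: [15, 22, 11, 20, 10, 5, 17, 23, 26, 13, 21, 25, 27, 28, 14, 7, 18, 9, 19, 24, 12, 6, 3, 16, 8, 4, 2, 1]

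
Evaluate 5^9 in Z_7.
Using Fermat: 5^{6} ≡ 1 mod 7. 9 ≡ 3 mod 6. So 5^{9} ≡ 5^{3} ≡ 6 mod 7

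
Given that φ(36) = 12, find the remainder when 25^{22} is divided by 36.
By Euler: 25^{12} ≡ 1 mod 36 since gcd(25, 36) = 1. 22 = 1×12 + 10. So 25^{22} ≡ 25^{10} ≡ 25 mod 36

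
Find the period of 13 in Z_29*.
Powers of 13 mod 29: 13^1≡13, 13^2≡24, 13^3≡22, 13^4≡25, 13^5≡6, 13^6≡20, 13^7≡28, 13^8≡16, 13^9≡5, 13^10≡7, 13^11≡4, 13^12≡23, 13^13≡9, 13^14≡1. So the order of 13 is 14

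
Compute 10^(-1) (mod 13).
Since 13 is prime, by Fermat 10^(-1) ≡ 10^{11} ≡ 4 (mod 13). Verify: 10 × 4 = 40 ≡ 1 (mod 13)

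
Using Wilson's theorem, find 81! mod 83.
(82)! = (81)! × (82) ≡ -1 mod 83. So (81)! ≡ -1 × (82)^(-1) ≡ (-1)×(-1) = 1 mod 83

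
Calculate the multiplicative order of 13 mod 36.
Powers of 13 mod 36: 13^1≡13, 13^2≡25, 13^3≡1. Order = 3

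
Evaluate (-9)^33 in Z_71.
By repeated squaring mod 71: (-9)^{1}≡62, (-9)^{2}≡10, (-9)^{4}≡29, (-9)^{8}≡60, (-9)^{16}≡50, (-9)^{32}≡15. Then (-9)^{33} = (-9)^{32+1} ≡ 15 × 62 ≡ 7 mod 71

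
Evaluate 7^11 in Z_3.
Using Fermat: 7^{2} ≡ 1 (mod 3). 11 ≡ 1 (mod 2). So 7^{11} ≡ 7^{1} ≡ 1 (mod 3)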